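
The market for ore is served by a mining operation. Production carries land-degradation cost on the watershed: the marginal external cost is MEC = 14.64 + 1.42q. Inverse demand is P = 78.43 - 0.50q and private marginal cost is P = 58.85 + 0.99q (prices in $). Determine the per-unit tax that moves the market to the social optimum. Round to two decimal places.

tax = $17.05 per unit

Social marginal cost = private MC + MEC = 73.49 + 2.41q.
Set SMC = demand: 73.49 + 2.41q = 78.43 - 0.50q → q* = 1.6976.
The Pigouvian tax equals MEC at q*: 14.64 + 1.42×1.6976 = 17.0506.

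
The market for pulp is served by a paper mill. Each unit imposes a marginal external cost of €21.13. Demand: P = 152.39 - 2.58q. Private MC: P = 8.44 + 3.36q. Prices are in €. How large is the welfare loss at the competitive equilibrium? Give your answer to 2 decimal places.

Market equilibrium (private): 8.44 + 3.36q = 152.39 - 2.58q → q_m = 24.2340.
Social marginal cost = private MC + MEC = 29.57 + 3.36q.
Set SMC = demand: 29.57 + 3.36q = 152.39 - 2.58q → q* = 20.6768.
The welfare-loss triangle has base |q_m − q*| and height MEC(q_m) (the vertical gap between SMC and demand is zero at q* and MEC at q_m).
DWL = ½ × 3.5572 × 21.1300 = 37.5818.

DWL = €37.58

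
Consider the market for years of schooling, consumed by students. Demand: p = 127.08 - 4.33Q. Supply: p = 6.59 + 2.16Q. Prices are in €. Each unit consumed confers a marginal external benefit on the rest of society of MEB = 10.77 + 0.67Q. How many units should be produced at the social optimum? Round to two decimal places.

Q* = 22.55

Social marginal benefit = demand + MEB = 137.85 - 3.66Q.
Set SMB = MC: 137.85 - 3.66Q = 6.59 + 2.16Q → Q* = 22.5533.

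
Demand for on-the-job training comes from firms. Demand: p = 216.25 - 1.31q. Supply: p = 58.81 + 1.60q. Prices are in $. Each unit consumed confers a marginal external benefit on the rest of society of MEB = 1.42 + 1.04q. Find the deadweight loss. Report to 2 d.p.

Market equilibrium (private): 58.81 + 1.60q = 216.25 - 1.31q → q_m = 54.1031.
Social marginal benefit = demand + MEB = 217.67 - 0.27q.
Set SMB = MC: 217.67 - 0.27q = 58.81 + 1.60q → q* = 84.9519.
Height of the DWL triangle at q_m is SMB(q_m) − MC(q_m) = MEB(q_m) = 57.6872.
DWL = ½ × 30.8488 × 57.6872 = 889.7904.

DWL = $889.79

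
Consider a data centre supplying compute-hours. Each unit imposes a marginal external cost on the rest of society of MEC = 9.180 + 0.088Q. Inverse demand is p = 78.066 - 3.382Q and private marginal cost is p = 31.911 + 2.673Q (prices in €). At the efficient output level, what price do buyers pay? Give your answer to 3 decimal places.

P = €57.710

Social marginal cost = private MC + MEC = 41.091 + 2.761Q.
Set SMC = demand: 41.091 + 2.761Q = 78.066 - 3.382Q → Q* = 6.0190.
Consumer price on the demand curve at Q*: 78.066 − 3.382×6.0190 = 57.7097.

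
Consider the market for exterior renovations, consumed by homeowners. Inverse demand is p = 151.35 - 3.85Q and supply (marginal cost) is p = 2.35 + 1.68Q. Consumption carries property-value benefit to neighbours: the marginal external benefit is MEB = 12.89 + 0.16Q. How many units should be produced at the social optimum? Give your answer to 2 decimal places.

Q* = 30.15

Social marginal benefit = demand + MEB = 164.24 - 3.69Q.
Set SMB = MC: 164.24 - 3.69Q = 2.35 + 1.68Q → Q* = 30.1471.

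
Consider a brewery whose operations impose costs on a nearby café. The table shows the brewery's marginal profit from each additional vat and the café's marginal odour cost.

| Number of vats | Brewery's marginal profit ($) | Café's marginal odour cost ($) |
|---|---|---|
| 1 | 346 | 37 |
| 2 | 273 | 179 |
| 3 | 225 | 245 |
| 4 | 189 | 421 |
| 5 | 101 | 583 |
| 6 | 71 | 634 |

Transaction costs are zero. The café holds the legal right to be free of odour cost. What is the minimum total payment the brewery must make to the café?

$216

Efficient level: marginal profit ≥ marginal odour cost through level 2, so k* = 2.
With the café holding the right, the brewery must at least compensate total damage at k*: 37 + 179 = 216.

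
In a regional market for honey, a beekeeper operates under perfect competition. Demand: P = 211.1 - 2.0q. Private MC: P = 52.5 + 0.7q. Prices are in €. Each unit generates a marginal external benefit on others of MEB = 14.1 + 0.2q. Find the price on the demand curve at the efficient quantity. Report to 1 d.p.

Social marginal cost = private MC − MEB = 38.4 + 0.5q.
Set SMC = demand: 38.4 + 0.5q = 211.1 - 2.0q → q* = 69.0800.
Consumer price on the demand curve at q*: 211.1 − 2.0×69.0800 = 72.9400.

P = €72.9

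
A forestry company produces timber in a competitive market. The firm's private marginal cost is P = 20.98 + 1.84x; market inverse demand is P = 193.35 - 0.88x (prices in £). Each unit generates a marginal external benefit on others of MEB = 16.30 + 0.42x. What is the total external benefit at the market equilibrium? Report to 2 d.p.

Market equilibrium (private): 20.98 + 1.84x = 193.35 - 0.88x → x_m = 63.3713.
Total external benefit = ∫₀^{x_m} (16.30 + 0.42x) dx = 16.30×63.3713 + ½×0.42×63.3713² = 1876.2957.

£1876.30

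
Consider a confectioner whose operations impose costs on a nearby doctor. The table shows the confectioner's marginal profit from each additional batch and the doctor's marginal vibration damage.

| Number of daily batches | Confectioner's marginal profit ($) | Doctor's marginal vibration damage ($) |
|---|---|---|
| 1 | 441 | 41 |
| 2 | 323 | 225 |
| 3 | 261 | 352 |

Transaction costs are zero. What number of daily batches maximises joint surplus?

2

Bargaining reaches the level where marginal profit last exceeds marginal vibration damage.
That holds through level 2 (323 ≥ 225) but not at 3 (261 < 352).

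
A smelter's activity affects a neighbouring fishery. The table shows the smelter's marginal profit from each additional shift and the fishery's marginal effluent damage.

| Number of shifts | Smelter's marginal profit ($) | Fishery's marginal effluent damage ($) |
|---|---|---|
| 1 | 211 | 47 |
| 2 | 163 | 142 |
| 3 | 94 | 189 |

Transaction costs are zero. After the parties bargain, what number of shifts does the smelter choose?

2

Bargaining reaches the level where marginal profit last exceeds marginal effluent damage.
That holds through level 2 (163 ≥ 142) but not at 3 (94 < 189).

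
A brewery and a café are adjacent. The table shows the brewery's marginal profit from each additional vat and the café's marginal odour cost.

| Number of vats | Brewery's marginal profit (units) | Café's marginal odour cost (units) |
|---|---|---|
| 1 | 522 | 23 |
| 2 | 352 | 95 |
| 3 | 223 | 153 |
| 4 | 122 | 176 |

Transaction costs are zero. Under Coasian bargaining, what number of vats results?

Bargaining reaches the level where marginal profit last exceeds marginal odour cost.
That holds through level 3 (223 ≥ 153) but not at 4 (122 < 176).

3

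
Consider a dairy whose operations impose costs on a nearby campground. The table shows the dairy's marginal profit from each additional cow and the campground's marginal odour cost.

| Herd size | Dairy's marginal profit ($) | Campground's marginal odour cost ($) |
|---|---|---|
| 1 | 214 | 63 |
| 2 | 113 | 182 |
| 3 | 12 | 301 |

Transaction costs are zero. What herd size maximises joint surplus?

1

Bargaining reaches the level where marginal profit last exceeds marginal odour cost.
That holds through level 1 (214 ≥ 63) but not at 2 (113 < 182).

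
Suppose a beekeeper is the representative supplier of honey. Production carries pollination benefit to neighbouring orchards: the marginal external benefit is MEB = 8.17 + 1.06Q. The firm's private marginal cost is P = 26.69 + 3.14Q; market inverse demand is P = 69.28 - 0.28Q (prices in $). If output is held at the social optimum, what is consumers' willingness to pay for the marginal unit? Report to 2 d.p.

P = $63.26

Social marginal cost = private MC − MEB = 18.52 + 2.08Q.
Set SMC = demand: 18.52 + 2.08Q = 69.28 - 0.28Q → Q* = 21.5085.
Consumer price on the demand curve at Q*: 69.28 − 0.28×21.5085 = 63.2576.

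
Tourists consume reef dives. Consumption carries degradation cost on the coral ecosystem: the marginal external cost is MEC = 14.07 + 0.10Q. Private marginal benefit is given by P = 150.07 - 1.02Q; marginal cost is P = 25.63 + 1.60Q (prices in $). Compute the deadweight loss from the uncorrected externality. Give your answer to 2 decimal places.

Market equilibrium (private): 25.63 + 1.60Q = 150.07 - 1.02Q → Q_m = 47.4962.
Social marginal benefit = demand − MEC = 136.00 - 1.12Q.
Set SMB = MC: 136.00 - 1.12Q = 25.63 + 1.60Q → Q* = 40.5772.
Between Q* and Q_m the wedge MC − SMB runs linearly from 0 to MEC(Q_m), so the loss is a triangle.
DWL = ½ × 6.9190 × 18.8196 = 65.1064.

DWL = $65.11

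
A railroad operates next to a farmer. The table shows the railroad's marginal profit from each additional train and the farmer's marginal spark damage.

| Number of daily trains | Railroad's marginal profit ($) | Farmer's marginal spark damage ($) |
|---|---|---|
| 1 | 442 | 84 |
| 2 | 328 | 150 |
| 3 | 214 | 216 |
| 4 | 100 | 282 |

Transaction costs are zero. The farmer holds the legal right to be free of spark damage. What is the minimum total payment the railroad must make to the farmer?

Efficient level: marginal profit ≥ marginal spark damage through level 2, so k* = 2.
With the farmer holding the right, the railroad must at least compensate total damage at k*: 84 + 150 = 234.

$234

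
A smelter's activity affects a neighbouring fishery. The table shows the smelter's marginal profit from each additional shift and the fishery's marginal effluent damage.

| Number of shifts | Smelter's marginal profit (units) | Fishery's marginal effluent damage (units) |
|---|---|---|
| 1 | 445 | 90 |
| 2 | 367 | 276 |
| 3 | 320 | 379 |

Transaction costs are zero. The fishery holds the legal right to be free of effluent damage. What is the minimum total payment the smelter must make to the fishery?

366

Efficient level: marginal profit ≥ marginal effluent damage through level 2, so k* = 2.
With the fishery holding the right, the smelter must at least compensate total damage at k*: 90 + 276 = 366.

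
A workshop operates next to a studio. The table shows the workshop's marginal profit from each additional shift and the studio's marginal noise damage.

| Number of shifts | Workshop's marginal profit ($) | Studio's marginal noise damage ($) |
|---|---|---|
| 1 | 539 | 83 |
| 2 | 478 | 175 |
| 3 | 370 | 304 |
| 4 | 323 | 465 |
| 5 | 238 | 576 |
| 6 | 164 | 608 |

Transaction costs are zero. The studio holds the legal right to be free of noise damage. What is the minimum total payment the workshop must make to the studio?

Efficient level: marginal profit ≥ marginal noise damage through level 3, so k* = 3.
With the studio holding the right, the workshop must at least compensate total damage at k*: 83 + 175 + 304 = 562.

$562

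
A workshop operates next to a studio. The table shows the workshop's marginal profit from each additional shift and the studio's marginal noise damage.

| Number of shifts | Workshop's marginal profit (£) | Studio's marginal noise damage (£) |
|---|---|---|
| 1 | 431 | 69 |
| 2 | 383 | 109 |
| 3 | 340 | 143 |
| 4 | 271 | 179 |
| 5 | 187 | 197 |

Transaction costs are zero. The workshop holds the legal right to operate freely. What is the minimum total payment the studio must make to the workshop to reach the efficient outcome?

Left alone the workshop would choose level 5 (marginal profit stays positive).
Efficient level: k* = 4 (marginal profit ≥ marginal noise damage through 4).
The studio must at least cover the workshop's forgone profit from cutting 5→4: 187 = 187.

£187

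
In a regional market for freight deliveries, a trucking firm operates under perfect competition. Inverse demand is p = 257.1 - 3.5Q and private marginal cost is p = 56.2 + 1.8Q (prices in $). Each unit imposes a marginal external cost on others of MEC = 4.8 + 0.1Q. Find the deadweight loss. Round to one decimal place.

DWL = $6.8

Market equilibrium (private): 56.2 + 1.8Q = 257.1 - 3.5Q → Q_m = 37.9057.
Social marginal cost = private MC + MEC = 61.0 + 1.9Q.
Set SMC = demand: 61.0 + 1.9Q = 257.1 - 3.5Q → Q* = 36.3148.
The loss is the area between SMC and demand from Q* to Q_m; with linear curves that's a triangle of height MEC(Q_m).
DWL = ½ × 1.5909 × 8.5906 = 6.8334.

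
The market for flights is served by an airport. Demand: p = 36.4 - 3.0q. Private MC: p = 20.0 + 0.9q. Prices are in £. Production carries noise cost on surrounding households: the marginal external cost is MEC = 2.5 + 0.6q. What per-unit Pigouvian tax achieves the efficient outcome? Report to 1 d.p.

Social marginal cost = private MC + MEC = 22.5 + 1.5q.
Set SMC = demand: 22.5 + 1.5q = 36.4 - 3.0q → q* = 3.0889.
The Pigouvian tax equals MEC at q*: 2.5 + 0.6×3.0889 = 4.3533.

tax = £4.4 per unit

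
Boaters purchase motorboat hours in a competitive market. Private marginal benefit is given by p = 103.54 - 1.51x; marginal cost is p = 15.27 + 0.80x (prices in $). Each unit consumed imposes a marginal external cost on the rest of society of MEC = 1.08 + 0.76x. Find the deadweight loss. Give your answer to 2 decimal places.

Market equilibrium (private): 15.27 + 0.80x = 103.54 - 1.51x → x_m = 38.2121.
Social marginal benefit = demand − MEC = 102.46 - 2.27x.
Set SMB = MC: 102.46 - 2.27x = 15.27 + 0.80x → x* = 28.4007.
The welfare-loss triangle has base |x_m − x*| and height MEC(x_m) (the vertical gap between SMB and MC is zero at x* and MEC at x_m).
DWL = ½ × 9.8114 × 30.1212 = 147.7656.

DWL = $147.77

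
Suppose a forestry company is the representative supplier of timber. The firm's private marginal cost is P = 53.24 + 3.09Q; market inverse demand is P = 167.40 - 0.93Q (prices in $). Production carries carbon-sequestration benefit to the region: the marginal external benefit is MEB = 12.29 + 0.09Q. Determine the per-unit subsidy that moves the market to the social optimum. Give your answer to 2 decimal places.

subsidy = $15.19 per unit

Social marginal cost = private MC − MEB = 40.95 + 3.00Q.
Set SMC = demand: 40.95 + 3.00Q = 167.40 - 0.93Q → Q* = 32.1756.
The Pigouvian subsidy equals MEB at Q*: 12.29 + 0.09×32.1756 = 15.1858.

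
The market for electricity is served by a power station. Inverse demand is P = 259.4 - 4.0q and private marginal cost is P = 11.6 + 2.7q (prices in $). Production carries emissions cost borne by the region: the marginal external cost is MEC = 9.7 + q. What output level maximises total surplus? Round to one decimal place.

Social marginal cost = private MC + MEC = 21.3 + 3.7q.
Set SMC = demand: 21.3 + 3.7q = 259.4 - 4.0q → q* = 30.9221.

q* = 30.9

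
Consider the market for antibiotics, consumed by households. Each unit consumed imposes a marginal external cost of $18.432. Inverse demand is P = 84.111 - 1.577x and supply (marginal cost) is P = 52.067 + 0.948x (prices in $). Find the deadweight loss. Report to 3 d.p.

DWL = $67.275

Market equilibrium (private): 52.067 + 0.948x = 84.111 - 1.577x → x_m = 12.6907.
Social marginal benefit = demand − MEC = 65.679 - 1.577x.
Set SMB = MC: 65.679 - 1.577x = 52.067 + 0.948x → x* = 5.3909.
The welfare-loss triangle has base |x_m − x*| and height MEC(x_m) (the vertical gap between SMB and MC is zero at x* and MEC at x_m).
DWL = ½ × 7.2998 × 18.4320 = 67.2750.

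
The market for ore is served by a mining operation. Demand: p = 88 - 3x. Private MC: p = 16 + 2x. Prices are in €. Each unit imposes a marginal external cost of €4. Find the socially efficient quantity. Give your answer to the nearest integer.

Social marginal cost = private MC + MEC = 20 + 2x.
Set SMC = demand: 20 + 2x = 88 - 3x → x* = 13.6000.

x* = 14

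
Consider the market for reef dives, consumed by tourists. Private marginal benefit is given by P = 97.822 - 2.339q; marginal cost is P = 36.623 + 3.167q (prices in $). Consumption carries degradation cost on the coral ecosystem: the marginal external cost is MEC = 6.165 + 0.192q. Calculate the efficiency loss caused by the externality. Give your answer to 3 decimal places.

DWL = $6.044

Market equilibrium (private): 36.623 + 3.167q = 97.822 - 2.339q → q_m = 11.1150.
Social marginal benefit = demand − MEC = 91.657 - 2.531q.
Set SMB = MC: 91.657 - 2.531q = 36.623 + 3.167q → q* = 9.6585.
Between q* and q_m the wedge MC − SMB runs linearly from 0 to MEC(q_m), so the loss is a triangle.
DWL = ½ × 1.4565 × 8.2991 = 6.0438.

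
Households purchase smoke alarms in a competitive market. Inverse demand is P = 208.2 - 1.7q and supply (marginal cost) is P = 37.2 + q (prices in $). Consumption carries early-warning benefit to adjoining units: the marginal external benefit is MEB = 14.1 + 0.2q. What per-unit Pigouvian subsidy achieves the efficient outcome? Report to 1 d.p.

subsidy = $28.9 per unit

Social marginal benefit = demand + MEB = 222.3 - 1.5q.
Set SMB = MC: 222.3 - 1.5q = 37.2 + q → q* = 74.0400.
The Pigouvian subsidy equals MEB at q*: 14.1 + 0.2×74.0400 = 28.9080.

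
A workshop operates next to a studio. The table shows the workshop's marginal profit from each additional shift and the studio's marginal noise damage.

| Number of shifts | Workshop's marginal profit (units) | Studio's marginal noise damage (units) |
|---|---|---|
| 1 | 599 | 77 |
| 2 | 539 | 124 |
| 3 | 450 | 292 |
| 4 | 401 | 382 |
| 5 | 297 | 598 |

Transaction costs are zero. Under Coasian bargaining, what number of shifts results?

Bargaining reaches the level where marginal profit last exceeds marginal noise damage.
That holds through level 4 (401 ≥ 382) but not at 5 (297 < 598).

4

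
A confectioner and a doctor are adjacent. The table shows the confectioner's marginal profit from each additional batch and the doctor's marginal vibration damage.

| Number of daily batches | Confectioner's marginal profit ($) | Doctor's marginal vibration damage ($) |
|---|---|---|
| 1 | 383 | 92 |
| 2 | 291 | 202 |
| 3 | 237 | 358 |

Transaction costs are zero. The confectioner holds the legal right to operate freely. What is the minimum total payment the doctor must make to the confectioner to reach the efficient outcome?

$237

Left alone the confectioner would choose level 3 (marginal profit stays positive).
Efficient level: k* = 2 (marginal profit ≥ marginal vibration damage through 2).
The doctor must at least cover the confectioner's forgone profit from cutting 3→2: 237 = 237.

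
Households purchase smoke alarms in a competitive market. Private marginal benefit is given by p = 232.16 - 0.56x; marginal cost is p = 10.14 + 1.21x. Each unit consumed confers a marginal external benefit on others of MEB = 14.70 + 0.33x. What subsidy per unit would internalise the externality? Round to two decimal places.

Social marginal benefit = demand + MEB = 246.86 - 0.23x.
Set SMB = MC: 246.86 - 0.23x = 10.14 + 1.21x → x* = 164.3889.
The Pigouvian subsidy equals MEB at x*: 14.70 + 0.33×164.3889 = 68.9483.

subsidy = 68.95 per unit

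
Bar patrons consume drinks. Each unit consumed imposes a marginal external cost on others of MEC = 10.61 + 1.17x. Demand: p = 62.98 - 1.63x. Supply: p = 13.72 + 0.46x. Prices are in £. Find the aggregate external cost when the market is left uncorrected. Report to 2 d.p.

£575.05

Market equilibrium (private): 13.72 + 0.46x = 62.98 - 1.63x → x_m = 23.5694.
Total external cost = ∫₀^{x_m} (10.61 + 1.17x) dx = 10.61×23.5694 + ½×1.17×23.5694² = 575.0486.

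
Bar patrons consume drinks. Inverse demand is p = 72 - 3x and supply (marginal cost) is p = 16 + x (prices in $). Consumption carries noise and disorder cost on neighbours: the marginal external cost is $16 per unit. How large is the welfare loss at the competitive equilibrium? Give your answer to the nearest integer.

Market equilibrium (private): 16 + x = 72 - 3x → x_m = 14.0000.
Social marginal benefit = demand − MEC = 56 - 3x.
Set SMB = MC: 56 - 3x = 16 + x → x* = 10.0000.
The loss is the area between SMB and MC from x* to x_m; with linear curves that's a triangle of height MEC(x_m).
DWL = ½ × 4.0000 × 16.0000 = 32.0000.

DWL = $32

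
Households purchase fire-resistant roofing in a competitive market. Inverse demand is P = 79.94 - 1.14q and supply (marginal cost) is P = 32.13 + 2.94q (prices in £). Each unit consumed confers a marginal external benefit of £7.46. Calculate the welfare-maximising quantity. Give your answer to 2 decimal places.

Social marginal benefit = demand + MEB = 87.40 - 1.14q.
Set SMB = MC: 87.40 - 1.14q = 32.13 + 2.94q → q* = 13.5466.

q* = 13.55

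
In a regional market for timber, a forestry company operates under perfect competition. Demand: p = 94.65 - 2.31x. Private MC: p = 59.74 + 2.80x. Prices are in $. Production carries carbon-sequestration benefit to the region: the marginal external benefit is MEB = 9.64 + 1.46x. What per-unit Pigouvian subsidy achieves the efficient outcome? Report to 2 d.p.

Social marginal cost = private MC − MEB = 50.10 + 1.34x.
Set SMC = demand: 50.10 + 1.34x = 94.65 - 2.31x → x* = 12.2055.
The Pigouvian subsidy equals MEB at x*: 9.64 + 1.46×12.2055 = 27.4600.

subsidy = $27.46 per unit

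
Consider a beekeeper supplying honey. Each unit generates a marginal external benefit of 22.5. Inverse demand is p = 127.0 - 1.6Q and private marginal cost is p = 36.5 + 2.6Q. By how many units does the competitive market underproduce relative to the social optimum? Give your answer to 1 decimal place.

5.4 units

Market equilibrium (private): 36.5 + 2.6Q = 127.0 - 1.6Q → Q_m = 21.5476.
Social marginal cost = private MC − MEB = 14.0 + 2.6Q.
Set SMC = demand: 14.0 + 2.6Q = 127.0 - 1.6Q → Q* = 26.9048.
Gap = |21.5476 − 26.9048| = 5.3572.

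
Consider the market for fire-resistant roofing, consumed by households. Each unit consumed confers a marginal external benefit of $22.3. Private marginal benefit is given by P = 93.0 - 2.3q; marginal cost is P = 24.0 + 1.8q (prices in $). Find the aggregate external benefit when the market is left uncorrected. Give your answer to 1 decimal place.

Market equilibrium (private): 24.0 + 1.8q = 93.0 - 2.3q → q_m = 16.8293.
Total external benefit = MEB × q_m = 22.3 × 16.8293 = 375.2934.

$375.3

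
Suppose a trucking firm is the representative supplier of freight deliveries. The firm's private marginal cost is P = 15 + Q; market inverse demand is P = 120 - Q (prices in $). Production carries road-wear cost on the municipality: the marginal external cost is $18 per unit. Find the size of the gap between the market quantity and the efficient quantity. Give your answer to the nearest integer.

9 units

Market equilibrium (private): 15 + Q = 120 - Q → Q_m = 52.5000.
Social marginal cost = private MC + MEC = 33 + Q.
Set SMC = demand: 33 + Q = 120 - Q → Q* = 43.5000.
Gap = |52.5000 − 43.5000| = 9.0000.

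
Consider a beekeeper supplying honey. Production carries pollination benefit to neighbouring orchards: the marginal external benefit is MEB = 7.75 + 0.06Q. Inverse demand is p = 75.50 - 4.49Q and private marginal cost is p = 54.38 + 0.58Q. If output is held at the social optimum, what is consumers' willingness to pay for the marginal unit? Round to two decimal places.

Social marginal cost = private MC − MEB = 46.63 + 0.52Q.
Set SMC = demand: 46.63 + 0.52Q = 75.50 - 4.49Q → Q* = 5.7625.
Consumer price on the demand curve at Q*: 75.50 − 4.49×5.7625 = 49.6264.

P = 49.63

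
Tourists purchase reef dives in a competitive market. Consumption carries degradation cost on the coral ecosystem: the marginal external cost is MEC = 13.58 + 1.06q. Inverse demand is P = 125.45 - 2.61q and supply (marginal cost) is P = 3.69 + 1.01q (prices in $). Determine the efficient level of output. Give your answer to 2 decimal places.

q* = 23.12

Social marginal benefit = demand − MEC = 111.87 - 3.67q.
Set SMB = MC: 111.87 - 3.67q = 3.69 + 1.01q → q* = 23.1154.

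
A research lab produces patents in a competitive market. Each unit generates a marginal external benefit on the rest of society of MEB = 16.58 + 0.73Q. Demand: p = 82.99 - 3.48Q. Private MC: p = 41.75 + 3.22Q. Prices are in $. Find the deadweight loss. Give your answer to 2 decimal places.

DWL = $37.19

Market equilibrium (private): 41.75 + 3.22Q = 82.99 - 3.48Q → Q_m = 6.1552.
Social marginal cost = private MC − MEB = 25.17 + 2.49Q.
Set SMC = demand: 25.17 + 2.49Q = 82.99 - 3.48Q → Q* = 9.6851.
The welfare-loss triangle has base |Q_m − Q*| and height MEB(Q_m) (the vertical gap between SMC and demand is zero at Q* and MEB at Q_m).
DWL = ½ × 3.5299 × 21.0733 = 37.1933.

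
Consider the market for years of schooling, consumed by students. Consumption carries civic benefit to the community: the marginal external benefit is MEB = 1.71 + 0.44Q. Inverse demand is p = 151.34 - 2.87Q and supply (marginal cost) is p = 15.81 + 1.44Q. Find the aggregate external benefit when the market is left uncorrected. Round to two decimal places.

Market equilibrium (private): 15.81 + 1.44Q = 151.34 - 2.87Q → Q_m = 31.4455.
Total external benefit = ∫₀^{Q_m} (1.71 + 0.44Q) dQ = 1.71×31.4455 + ½×0.44×31.4455² = 271.3121.

271.31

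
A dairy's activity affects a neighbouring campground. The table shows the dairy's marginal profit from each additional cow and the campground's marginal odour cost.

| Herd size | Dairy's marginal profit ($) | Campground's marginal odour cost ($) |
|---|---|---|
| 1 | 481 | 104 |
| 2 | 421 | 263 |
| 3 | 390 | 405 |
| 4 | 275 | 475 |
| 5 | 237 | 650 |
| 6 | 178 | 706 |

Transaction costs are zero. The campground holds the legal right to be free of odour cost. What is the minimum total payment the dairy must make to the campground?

Efficient level: marginal profit ≥ marginal odour cost through level 2, so k* = 2.
With the campground holding the right, the dairy must at least compensate total damage at k*: 104 + 263 = 367.

$367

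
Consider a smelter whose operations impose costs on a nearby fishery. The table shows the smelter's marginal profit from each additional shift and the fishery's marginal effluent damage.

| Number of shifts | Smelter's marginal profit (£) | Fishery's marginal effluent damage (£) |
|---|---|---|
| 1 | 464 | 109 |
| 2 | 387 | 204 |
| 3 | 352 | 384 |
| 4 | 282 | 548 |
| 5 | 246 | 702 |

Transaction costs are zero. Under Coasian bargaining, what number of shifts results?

Bargaining reaches the level where marginal profit last exceeds marginal effluent damage.
That holds through level 2 (387 ≥ 204) but not at 3 (352 < 384).

2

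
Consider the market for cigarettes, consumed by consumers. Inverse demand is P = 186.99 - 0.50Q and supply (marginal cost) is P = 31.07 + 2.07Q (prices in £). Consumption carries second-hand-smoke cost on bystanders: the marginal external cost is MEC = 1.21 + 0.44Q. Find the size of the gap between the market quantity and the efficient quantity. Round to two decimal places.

Market equilibrium (private): 31.07 + 2.07Q = 186.99 - 0.50Q → Q_m = 60.6693.
Social marginal benefit = demand − MEC = 185.78 - 0.94Q.
Set SMB = MC: 185.78 - 0.94Q = 31.07 + 2.07Q → Q* = 51.3987.
Gap = |60.6693 − 51.3987| = 9.2706.

9.27 units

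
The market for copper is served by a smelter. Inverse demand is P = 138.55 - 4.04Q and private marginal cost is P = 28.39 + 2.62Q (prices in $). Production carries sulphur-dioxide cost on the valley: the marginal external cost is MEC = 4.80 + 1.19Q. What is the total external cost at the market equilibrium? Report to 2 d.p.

Market equilibrium (private): 28.39 + 2.62Q = 138.55 - 4.04Q → Q_m = 16.5405.
Total external cost = ∫₀^{Q_m} (4.80 + 1.19Q) dQ = 4.80×16.5405 + ½×1.19×16.5405² = 242.1793.

$242.18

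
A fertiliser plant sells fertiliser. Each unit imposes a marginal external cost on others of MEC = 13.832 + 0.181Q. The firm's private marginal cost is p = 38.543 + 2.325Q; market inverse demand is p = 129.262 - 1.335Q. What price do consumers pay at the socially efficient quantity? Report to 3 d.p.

P = 102.539

Social marginal cost = private MC + MEC = 52.375 + 2.506Q.
Set SMC = demand: 52.375 + 2.506Q = 129.262 - 1.335Q → Q* = 20.0174.
Consumer price on the demand curve at Q*: 129.262 − 1.335×20.0174 = 102.5388.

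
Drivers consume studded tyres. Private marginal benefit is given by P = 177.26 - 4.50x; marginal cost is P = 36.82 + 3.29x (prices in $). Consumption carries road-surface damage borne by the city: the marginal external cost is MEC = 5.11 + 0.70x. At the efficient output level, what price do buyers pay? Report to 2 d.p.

P = $105.53

Social marginal benefit = demand − MEC = 172.15 - 5.20x.
Set SMB = MC: 172.15 - 5.20x = 36.82 + 3.29x → x* = 15.9399.
Consumer price on the demand curve at x*: 177.26 − 4.50×15.9399 = 105.5305.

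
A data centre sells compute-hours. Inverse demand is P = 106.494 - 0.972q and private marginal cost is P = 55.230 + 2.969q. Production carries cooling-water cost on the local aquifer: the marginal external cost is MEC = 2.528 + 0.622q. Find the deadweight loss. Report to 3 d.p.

DWL = 12.356

Market equilibrium (private): 55.230 + 2.969q = 106.494 - 0.972q → q_m = 13.0079.
Social marginal cost = private MC + MEC = 57.758 + 3.591q.
Set SMC = demand: 57.758 + 3.591q = 106.494 - 0.972q → q* = 10.6807.
Between q* and q_m the wedge SMC − demand runs linearly from 0 to MEC(q_m), so the loss is a triangle.
DWL = ½ × 2.3272 × 10.6189 = 12.3562.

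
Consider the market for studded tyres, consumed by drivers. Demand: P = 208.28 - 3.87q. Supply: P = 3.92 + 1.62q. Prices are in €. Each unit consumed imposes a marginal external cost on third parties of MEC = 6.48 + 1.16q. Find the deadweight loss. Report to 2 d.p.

Market equilibrium (private): 3.92 + 1.62q = 208.28 - 3.87q → q_m = 37.2240.
Social marginal benefit = demand − MEC = 201.80 - 5.03q.
Set SMB = MC: 201.80 - 5.03q = 3.92 + 1.62q → q* = 29.7564.
The welfare-loss triangle has base |q_m − q*| and height MEC(q_m) (the vertical gap between SMB and MC is zero at q* and MEC at q_m).
DWL = ½ × 7.4676 × 49.6599 = 185.4201.

DWL = €185.42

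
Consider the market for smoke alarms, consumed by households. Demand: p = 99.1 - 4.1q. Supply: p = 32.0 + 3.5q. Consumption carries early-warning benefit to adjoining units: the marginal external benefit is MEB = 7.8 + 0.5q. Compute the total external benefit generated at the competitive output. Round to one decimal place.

Market equilibrium (private): 32.0 + 3.5q = 99.1 - 4.1q → q_m = 8.8289.
Total external benefit = ∫₀^{q_m} (7.8 + 0.5q) dq = 7.8×8.8289 + ½×0.5×8.8289² = 88.3528.

88.4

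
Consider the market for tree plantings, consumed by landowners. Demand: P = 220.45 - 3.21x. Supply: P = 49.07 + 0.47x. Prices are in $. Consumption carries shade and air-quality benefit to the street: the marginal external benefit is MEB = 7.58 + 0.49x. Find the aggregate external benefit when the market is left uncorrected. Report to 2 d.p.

$884.37

Market equilibrium (private): 49.07 + 0.47x = 220.45 - 3.21x → x_m = 46.5707.
Total external benefit = ∫₀^{x_m} (7.58 + 0.49x) dx = 7.58×46.5707 + ½×0.49×46.5707² = 884.3693.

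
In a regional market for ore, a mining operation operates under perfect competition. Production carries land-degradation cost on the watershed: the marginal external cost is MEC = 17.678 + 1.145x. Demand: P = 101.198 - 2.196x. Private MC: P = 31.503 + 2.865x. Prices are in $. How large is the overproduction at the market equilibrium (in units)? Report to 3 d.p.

Market equilibrium (private): 31.503 + 2.865x = 101.198 - 2.196x → x_m = 13.7710.
Social marginal cost = private MC + MEC = 49.181 + 4.010x.
Set SMC = demand: 49.181 + 4.010x = 101.198 - 2.196x → x* = 8.3817.
Gap = |13.7710 − 8.3817| = 5.3893.

5.389 units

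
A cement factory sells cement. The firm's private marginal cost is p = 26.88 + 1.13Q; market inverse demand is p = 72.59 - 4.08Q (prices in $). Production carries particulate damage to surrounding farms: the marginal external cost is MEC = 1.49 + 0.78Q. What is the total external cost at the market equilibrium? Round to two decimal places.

Market equilibrium (private): 26.88 + 1.13Q = 72.59 - 4.08Q → Q_m = 8.7735.
Total external cost = ∫₀^{Q_m} (1.49 + 0.78Q) dQ = 1.49×8.7735 + ½×0.78×8.7735² = 43.0925.

$43.09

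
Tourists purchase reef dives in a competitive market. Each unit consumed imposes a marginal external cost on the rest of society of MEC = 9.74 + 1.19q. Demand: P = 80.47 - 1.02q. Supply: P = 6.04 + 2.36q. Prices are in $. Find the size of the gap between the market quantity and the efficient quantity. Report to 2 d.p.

Market equilibrium (private): 6.04 + 2.36q = 80.47 - 1.02q → q_m = 22.0207.
Social marginal benefit = demand − MEC = 70.73 - 2.21q.
Set SMB = MC: 70.73 - 2.21q = 6.04 + 2.36q → q* = 14.1554.
Gap = |22.0207 − 14.1554| = 7.8653.

7.87 units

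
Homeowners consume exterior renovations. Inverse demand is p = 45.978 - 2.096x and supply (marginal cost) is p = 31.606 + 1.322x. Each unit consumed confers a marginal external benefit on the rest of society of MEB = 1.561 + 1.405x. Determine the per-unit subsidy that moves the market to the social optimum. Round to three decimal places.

Social marginal benefit = demand + MEB = 47.539 - 0.691x.
Set SMB = MC: 47.539 - 0.691x = 31.606 + 1.322x → x* = 7.9151.
The Pigouvian subsidy equals MEB at x*: 1.561 + 1.405×7.9151 = 12.6817.

subsidy = 12.682 per unit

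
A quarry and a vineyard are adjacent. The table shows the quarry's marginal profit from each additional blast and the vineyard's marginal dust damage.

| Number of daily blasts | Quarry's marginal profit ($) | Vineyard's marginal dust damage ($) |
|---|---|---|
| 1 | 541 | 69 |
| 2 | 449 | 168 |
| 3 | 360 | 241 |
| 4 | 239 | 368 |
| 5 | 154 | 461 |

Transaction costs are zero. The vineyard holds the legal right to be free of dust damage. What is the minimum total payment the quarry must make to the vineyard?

$478

Efficient level: marginal profit ≥ marginal dust damage through level 3, so k* = 3.
With the vineyard holding the right, the quarry must at least compensate total damage at k*: 69 + 168 + 241 = 478.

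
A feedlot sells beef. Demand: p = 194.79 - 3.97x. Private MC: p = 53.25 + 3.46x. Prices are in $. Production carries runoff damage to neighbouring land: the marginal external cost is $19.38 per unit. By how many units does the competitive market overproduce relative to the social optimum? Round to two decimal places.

Market equilibrium (private): 53.25 + 3.46x = 194.79 - 3.97x → x_m = 19.0498.
Social marginal cost = private MC + MEC = 72.63 + 3.46x.
Set SMC = demand: 72.63 + 3.46x = 194.79 - 3.97x → x* = 16.4415.
Gap = |19.0498 − 16.4415| = 2.6083.

2.61 units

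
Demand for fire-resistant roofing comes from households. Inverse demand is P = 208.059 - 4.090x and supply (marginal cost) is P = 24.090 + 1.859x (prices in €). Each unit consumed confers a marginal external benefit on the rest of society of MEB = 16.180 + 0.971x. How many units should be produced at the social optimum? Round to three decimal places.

x* = 40.207

Social marginal benefit = demand + MEB = 224.239 - 3.119x.
Set SMB = MC: 224.239 - 3.119x = 24.090 + 1.859x → x* = 40.2067.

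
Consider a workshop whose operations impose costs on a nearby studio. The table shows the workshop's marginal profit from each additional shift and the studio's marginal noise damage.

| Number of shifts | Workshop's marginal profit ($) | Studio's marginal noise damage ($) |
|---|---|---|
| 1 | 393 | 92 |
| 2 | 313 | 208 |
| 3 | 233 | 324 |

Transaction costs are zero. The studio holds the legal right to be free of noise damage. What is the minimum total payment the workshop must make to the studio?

Efficient level: marginal profit ≥ marginal noise damage through level 2, so k* = 2.
With the studio holding the right, the workshop must at least compensate total damage at k*: 92 + 208 = 300.

$300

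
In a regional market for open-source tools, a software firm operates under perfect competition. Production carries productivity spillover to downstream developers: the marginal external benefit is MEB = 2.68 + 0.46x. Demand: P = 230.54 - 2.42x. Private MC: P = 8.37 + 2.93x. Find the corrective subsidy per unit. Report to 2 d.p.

Social marginal cost = private MC − MEB = 5.69 + 2.47x.
Set SMC = demand: 5.69 + 2.47x = 230.54 - 2.42x → x* = 45.9816.
The Pigouvian subsidy equals MEB at x*: 2.68 + 0.46×45.9816 = 23.8315.

subsidy = 23.83 per unit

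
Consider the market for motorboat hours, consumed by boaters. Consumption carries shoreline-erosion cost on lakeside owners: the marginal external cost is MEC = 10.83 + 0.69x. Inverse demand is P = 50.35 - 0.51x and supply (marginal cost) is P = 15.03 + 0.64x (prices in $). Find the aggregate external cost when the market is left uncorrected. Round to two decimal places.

Market equilibrium (private): 15.03 + 0.64x = 50.35 - 0.51x → x_m = 30.7130.
Total external cost = ∫₀^{x_m} (10.83 + 0.69x) dx = 10.83×30.7130 + ½×0.69×30.7130² = 658.0563.

$658.06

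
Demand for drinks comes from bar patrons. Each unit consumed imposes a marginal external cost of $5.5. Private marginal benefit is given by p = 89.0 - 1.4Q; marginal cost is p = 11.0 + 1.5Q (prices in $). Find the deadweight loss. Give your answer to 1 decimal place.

Market equilibrium (private): 11.0 + 1.5Q = 89.0 - 1.4Q → Q_m = 26.8966.
Social marginal benefit = demand − MEC = 83.5 - 1.4Q.
Set SMB = MC: 83.5 - 1.4Q = 11.0 + 1.5Q → Q* = 25.0000.
Height of the DWL triangle at Q_m is MC(Q_m) − SMB(Q_m) = MEC(Q_m) = 5.5000.
DWL = ½ × 1.8966 × 5.5000 = 5.2157.

DWL = $5.2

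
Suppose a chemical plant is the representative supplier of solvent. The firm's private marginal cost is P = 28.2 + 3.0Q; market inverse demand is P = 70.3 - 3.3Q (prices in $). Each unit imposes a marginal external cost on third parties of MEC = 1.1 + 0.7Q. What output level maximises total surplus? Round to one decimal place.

Social marginal cost = private MC + MEC = 29.3 + 3.7Q.
Set SMC = demand: 29.3 + 3.7Q = 70.3 - 3.3Q → Q* = 5.8571.

Q* = 5.9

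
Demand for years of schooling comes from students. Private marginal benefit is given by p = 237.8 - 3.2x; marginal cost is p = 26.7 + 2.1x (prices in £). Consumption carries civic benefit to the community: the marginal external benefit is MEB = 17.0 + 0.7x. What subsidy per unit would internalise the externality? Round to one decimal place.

subsidy = £51.7 per unit

Social marginal benefit = demand + MEB = 254.8 - 2.5x.
Set SMB = MC: 254.8 - 2.5x = 26.7 + 2.1x → x* = 49.5870.
The Pigouvian subsidy equals MEB at x*: 17.0 + 0.7×49.5870 = 51.7109.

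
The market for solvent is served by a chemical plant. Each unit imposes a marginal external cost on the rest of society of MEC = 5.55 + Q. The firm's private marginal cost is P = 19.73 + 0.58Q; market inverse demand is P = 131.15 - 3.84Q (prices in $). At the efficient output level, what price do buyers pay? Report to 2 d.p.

Social marginal cost = private MC + MEC = 25.28 + 1.58Q.
Set SMC = demand: 25.28 + 1.58Q = 131.15 - 3.84Q → Q* = 19.5332.
Consumer price on the demand curve at Q*: 131.15 − 3.84×19.5332 = 56.1425.

P = $56.14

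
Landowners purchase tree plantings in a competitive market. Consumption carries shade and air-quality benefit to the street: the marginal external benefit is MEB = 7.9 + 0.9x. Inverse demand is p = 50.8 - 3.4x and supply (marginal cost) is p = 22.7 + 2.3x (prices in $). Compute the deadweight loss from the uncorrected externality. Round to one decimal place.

Market equilibrium (private): 22.7 + 2.3x = 50.8 - 3.4x → x_m = 4.9298.
Social marginal benefit = demand + MEB = 58.7 - 2.5x.
Set SMB = MC: 58.7 - 2.5x = 22.7 + 2.3x → x* = 7.5000.
The loss is the area between SMB and MC from x* to x_m; with linear curves that's a triangle of height MEB(x_m).
DWL = ½ × 2.5702 × 12.3368 = 15.8540.

DWL = $15.9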